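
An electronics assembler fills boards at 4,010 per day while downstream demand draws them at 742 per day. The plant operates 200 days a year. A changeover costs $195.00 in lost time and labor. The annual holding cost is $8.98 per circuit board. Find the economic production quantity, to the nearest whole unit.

Annual demand D = 742 × 200 = 148,400.
Production build-up factor (1 − d/p) = 1 − 742/4,010 = 0.8150.
Q* = √(2DS / (H(1 − d/p))) = √(2 × 148,400 × 195 / (8.98 × 0.8150)).
= √(57,876,000 / 7.3184) ≈ 2812.174.

Q* ≈ 2,812 boards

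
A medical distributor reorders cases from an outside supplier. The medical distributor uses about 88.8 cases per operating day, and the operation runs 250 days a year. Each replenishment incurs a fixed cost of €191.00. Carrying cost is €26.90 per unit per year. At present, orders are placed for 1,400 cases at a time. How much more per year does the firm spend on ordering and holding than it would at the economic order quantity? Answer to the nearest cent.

Annual demand D = 88.8 × 250 = 22,200.
EOQ = √(2DS/H) = √(2 × 22,200 × 191 / 26.9) ≈ 561.48.
Cost at Q* = (D/Q*)S + (Q*/2)H = √(2DSH) ≈ €15,103.73.
Cost at Q = 1,400: (22,200/1,400)×191 + (1,400/2)×26.9 = €3,028.71 + €18,830.00 = €21,858.71.
Excess = €21,858.71 − €15,103.73 = €6,754.98.

Extra cost ≈ €6,754.98 per year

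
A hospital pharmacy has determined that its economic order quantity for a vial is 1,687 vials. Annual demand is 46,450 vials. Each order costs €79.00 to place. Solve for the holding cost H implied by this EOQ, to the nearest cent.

Invert the EOQ relation Q*² = 2DS/H.
From Q* = √(2DS/H): H = 2DS / Q*² = 2 × 46,450 × 79 / 1,687² = 2.5788.

H ≈ €2.58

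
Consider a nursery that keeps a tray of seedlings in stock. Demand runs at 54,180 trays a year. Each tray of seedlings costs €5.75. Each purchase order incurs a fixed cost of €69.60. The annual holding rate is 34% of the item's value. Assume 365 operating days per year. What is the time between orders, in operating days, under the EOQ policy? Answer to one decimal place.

Holding cost H = 0.34 × €5.75 = €1.9550 per unit per year.
EOQ = √(2DS/H) = √(2 × 54,180 × 69.6 / 1.955) ≈ 1964.11.
Cycle time = Q*/D × 365 = 1964.11 / 54,180 × 365 ≈ 13.232 days.

T ≈ 13.2 days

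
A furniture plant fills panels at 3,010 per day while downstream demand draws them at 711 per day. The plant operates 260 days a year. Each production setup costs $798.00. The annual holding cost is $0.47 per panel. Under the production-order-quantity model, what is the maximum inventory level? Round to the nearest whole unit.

Annual demand D = 711 × 260 = 184,860.
Production build-up factor (1 − d/p) = 1 − 711/3,010 = 0.7638.
Q* = √(2DS / (H(1 − d/p))) = √(2 × 184,860 × 798 / (0.47 × 0.7638)).
= √(295,036,560 / 0.359) ≈ 28668.354.
Maximum inventory = Q*(1 − d/p) = 28668.354 × 0.7638 ≈ 21896.526.

I_max ≈ 21,897 panels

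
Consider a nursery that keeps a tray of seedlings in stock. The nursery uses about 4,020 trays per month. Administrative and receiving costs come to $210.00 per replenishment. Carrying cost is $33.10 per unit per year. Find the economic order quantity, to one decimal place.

Q* ≈ 782.4 trays

Annual demand D = 4,020 × 12 = 48,240.
EOQ = √(2DS / H) = √(2 × 48,240 × 210 / 33.1).
= √(20,260,800 / 33.1) = √612,108.7613 ≈ 782.374.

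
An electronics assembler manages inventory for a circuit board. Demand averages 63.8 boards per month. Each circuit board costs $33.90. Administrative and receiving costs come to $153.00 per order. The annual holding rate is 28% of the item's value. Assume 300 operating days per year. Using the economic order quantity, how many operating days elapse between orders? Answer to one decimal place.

Annual demand D = 63.8 × 12 = 765.6.
Holding cost H = 0.28 × $33.90 = $9.4920 per unit per year.
The optimal lot size = √(2DS/H) = √(2 × 765.6 × 153 / 9.492) ≈ 157.10.
Cycle time = Q*/D × 300 = 157.10 / 765.6 × 300 ≈ 61.561 days.

T ≈ 61.6 days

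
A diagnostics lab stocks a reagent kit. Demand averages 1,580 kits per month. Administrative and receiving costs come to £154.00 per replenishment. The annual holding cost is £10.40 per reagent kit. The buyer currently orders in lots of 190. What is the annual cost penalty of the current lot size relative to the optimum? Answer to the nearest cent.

Extra cost ≈ £8,562.46 per year

Annual demand D = 1,580 × 12 = 18,960.
EOQ = √(2DS/H) = √(2 × 18,960 × 154 / 10.4) ≈ 749.34.
Cost at Q* = (D/Q*)S + (Q*/2)H = √(2DSH) ≈ £7,793.12.
Cost at Q = 190: (18,960/190)×154 + (190/2)×10.4 = £15,367.58 + £988.00 = £16,355.58.
Excess = £16,355.58 − £7,793.12 = £8,562.46.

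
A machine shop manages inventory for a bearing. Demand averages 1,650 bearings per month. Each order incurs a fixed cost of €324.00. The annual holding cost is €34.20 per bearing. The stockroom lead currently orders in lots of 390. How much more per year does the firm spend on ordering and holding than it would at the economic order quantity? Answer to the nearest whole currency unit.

Annual demand D = 1,650 × 12 = 19,800.
EOQ = √(2DS/H) = √(2 × 19,800 × 324 / 34.2) ≈ 612.50.
Cost at Q* = (D/Q*)S + (Q*/2)H = √(2DSH) ≈ €20,947.55.
Cost at Q = 390: (19,800/390)×324 + (390/2)×34.2 = €16,449.23 + €6,669.00 = €23,118.23.
Excess = €23,118.23 − €20,947.55 = €2,170.68.

Extra cost ≈ €2,171 per year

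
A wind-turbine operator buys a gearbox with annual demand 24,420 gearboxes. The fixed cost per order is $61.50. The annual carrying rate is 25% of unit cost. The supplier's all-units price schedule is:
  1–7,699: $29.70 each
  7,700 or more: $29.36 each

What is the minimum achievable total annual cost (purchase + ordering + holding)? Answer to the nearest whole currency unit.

Holding cost per unit per year at price C is H = 0.25·C.
For each price level, check whether its EOQ is feasible; otherwise the best quantity at that price is the breakpoint.
EOQ at $29.70 = 636.0 (feasible in tier 1): TC = 24,420×$29.70 + (24,420/636.0)×61.5 + (636.0/2)×0.25×$29.70 = $729,996.52.
EOQ at $29.36 = 639.7 < 7700, so use break Q=7700: TC = 24,420×$29.36 + (24,420/7700.0)×61.5 + (7700.0/2)×0.25×$29.36 = $745,425.24.
Lowest total cost among the candidates is at Q = 636.0.

TC* ≈ $729,997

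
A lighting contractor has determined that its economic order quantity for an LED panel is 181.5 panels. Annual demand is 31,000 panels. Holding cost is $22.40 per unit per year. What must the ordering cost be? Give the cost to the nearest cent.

S ≈ $11.90

Invert the EOQ relation Q*² = 2DS/H.
From Q* = √(2DS/H): S = Q*²H / (2D) = 181.5² × 22.4 / (2 × 31,000) = 11.9017.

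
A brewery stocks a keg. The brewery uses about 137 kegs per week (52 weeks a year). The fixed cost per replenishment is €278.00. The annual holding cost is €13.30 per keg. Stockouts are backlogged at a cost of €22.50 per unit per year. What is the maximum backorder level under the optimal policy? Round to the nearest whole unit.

Annual demand D = 137 × 52 = 7,124.
With planned backorders, Q* = √(2DS/H) · √((H+B)/B).
√(2DS/H) = √(2 × 7,124 × 278 / 13.3) = 545.725.
√((H+B)/B) = √((13.3+22.5)/22.5) = 1.2614.
Q* ≈ 688.373.
S* = Q* · H/(H+B) = 688.373 × 13.3/35.8 ≈ 255.736.

S* ≈ 256 kegs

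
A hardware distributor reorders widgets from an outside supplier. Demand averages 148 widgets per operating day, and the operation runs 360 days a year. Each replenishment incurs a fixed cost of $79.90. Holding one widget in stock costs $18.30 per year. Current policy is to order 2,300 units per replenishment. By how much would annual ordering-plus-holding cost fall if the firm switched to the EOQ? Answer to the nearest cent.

Extra cost ≈ $10,413.56 per year

Annual demand D = 148 × 360 = 53,280.
EOQ = √(2DS/H) = √(2 × 53,280 × 79.9 / 18.3) ≈ 682.10.
Cost at Q* = (D/Q*)S + (Q*/2)H = √(2DSH) ≈ $12,482.34.
Cost at Q = 2,300: (53,280/2,300)×79.9 + (2,300/2)×18.3 = $1,850.90 + $21,045.00 = $22,895.90.
Excess = $22,895.90 − $12,482.34 = $10,413.56.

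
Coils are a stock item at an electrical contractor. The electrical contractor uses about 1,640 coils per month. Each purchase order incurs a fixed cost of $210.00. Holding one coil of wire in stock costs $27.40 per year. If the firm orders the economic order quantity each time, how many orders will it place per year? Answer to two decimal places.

Annual demand D = 1,640 × 12 = 19,680.
Q* = √(2DS/H) = √(2 × 19,680 × 210 / 27.4) ≈ 549.24.
Orders per year = D / Q* = 19,680 / 549.24 ≈ 35.831.

N ≈ 35.83 orders per year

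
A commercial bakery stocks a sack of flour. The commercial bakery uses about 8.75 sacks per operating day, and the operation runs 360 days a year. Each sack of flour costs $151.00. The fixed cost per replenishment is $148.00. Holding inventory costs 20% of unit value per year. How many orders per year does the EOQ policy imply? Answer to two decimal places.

Annual demand D = 8.75 × 360 = 3,150.
Holding cost H = 0.20 × $151.00 = $30.2000 per unit per year.
The optimal lot size = √(2DS/H) = √(2 × 3,150 × 148 / 30.2) ≈ 175.71.
Orders per year = D / Q* = 3,150 / 175.71 ≈ 17.927.

N ≈ 17.93 orders per year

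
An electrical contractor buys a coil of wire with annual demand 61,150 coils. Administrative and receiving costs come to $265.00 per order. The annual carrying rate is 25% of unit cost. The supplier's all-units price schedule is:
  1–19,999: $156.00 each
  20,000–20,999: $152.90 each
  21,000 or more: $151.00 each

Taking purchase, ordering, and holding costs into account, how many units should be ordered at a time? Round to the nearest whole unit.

Holding cost per unit per year at price C is H = 0.25·C.
Candidates are each tier's EOQ (if it falls in that tier) and each price-break quantity.
EOQ at $156.00 = 911.6 (feasible in tier 1): TC = 61,150×$156.00 + (61,150/911.6)×265 + (911.6/2)×0.25×$156.00 = $9,574,952.36.
EOQ at $152.90 = 920.8 < 20000, so use break Q=20000: TC = 61,150×$152.90 + (61,150/20000.0)×265 + (20000.0/2)×0.25×$152.90 = $9,732,895.24.
EOQ at $151.00 = 926.6 < 21000, so use break Q=21000: TC = 61,150×$151.00 + (61,150/21000.0)×265 + (21000.0/2)×0.25×$151.00 = $9,630,796.65.
Lowest total cost is $9,574,952.36 at Q = 911.6.

Q* ≈ 912 coils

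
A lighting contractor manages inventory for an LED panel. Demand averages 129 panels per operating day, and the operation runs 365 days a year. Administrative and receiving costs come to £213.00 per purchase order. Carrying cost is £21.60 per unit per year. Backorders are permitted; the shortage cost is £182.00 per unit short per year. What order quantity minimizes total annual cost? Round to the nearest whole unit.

Q* ≈ 1,019 panels

Annual demand D = 129 × 365 = 47,085.
With planned backorders, Q* = √(2DS/H) · √((H+B)/B).
√(2DS/H) = √(2 × 47,085 × 213 / 21.6) = 963.650.
√((H+B)/B) = √((21.6+182)/182) = 1.0577.
Q* ≈ 1019.230.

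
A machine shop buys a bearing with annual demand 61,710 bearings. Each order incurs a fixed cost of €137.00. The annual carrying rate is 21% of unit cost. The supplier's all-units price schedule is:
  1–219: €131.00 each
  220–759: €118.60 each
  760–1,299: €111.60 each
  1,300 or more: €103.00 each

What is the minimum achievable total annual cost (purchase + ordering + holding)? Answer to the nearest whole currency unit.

Holding cost per unit per year at price C is H = 0.21·C.
Candidates are each tier's EOQ (if it falls in that tier) and each price-break quantity.
Tier 1 (€131.00): EOQ = 784.0 exceeds tier's upper bound 219, so this tier is dominated.
Tier 2 (€118.60): EOQ = 824.0 exceeds tier's upper bound 759, so this tier is dominated.
EOQ at €111.60 = 849.4 (feasible in tier 3): TC = 61,710×€111.60 + (61,710/849.4)×137 + (849.4/2)×0.21×€111.60 = €6,906,742.50.
EOQ at €103.00 = 884.1 < 1300, so use break Q=1300: TC = 61,710×€103.00 + (61,710/1300.0)×137 + (1300.0/2)×0.21×€103.00 = €6,376,692.78.
Lowest total cost among the candidates is at Q = 1300.0.

TC* ≈ €6,376,693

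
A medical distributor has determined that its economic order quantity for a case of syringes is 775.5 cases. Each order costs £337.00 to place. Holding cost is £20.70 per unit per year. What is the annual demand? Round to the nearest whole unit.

D ≈ 18,470 cases per year

The basic EOQ model gives Q* = √(2DS/H); rearrange for the unknown.
From Q* = √(2DS/H): D = Q*²H / (2S) = 775.5² × 20.7 / (2 × 337) = 18470.304.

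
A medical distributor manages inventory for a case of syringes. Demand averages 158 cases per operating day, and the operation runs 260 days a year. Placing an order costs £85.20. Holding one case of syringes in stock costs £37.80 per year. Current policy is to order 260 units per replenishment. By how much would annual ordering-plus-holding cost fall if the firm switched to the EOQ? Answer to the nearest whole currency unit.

Annual demand D = 158 × 260 = 41,080.
EOQ = √(2DS/H) = √(2 × 41,080 × 85.2 / 37.8) ≈ 430.33.
Cost at Q* = (D/Q*)S + (Q*/2)H = √(2DSH) ≈ £16,266.57.
Cost at Q = 260: (41,080/260)×85.2 + (260/2)×37.8 = £13,461.60 + £4,914.00 = £18,375.60.
Excess = £18,375.60 − £16,266.57 = £2,109.03.

Extra cost ≈ £2,109 per year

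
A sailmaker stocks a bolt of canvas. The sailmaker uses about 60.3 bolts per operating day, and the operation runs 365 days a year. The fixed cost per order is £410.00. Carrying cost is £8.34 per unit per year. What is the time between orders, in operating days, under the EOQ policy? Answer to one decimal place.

Annual demand D = 60.3 × 365 = 22,009.5.
The optimal lot size = √(2DS/H) = √(2 × 22,009.5 × 410 / 8.34) ≈ 1471.06.
Cycle time = Q*/D × 365 = 1471.06 / 22,009.5 × 365 ≈ 24.396 days.

T ≈ 24.4 days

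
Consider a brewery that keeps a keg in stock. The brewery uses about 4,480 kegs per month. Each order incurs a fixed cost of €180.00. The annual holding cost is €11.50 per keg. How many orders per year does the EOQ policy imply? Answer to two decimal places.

Annual demand D = 4,480 × 12 = 53,760.
The optimal lot size = √(2DS/H) = √(2 × 53,760 × 180 / 11.5) ≈ 1297.27.
Orders per year = D / Q* = 53,760 / 1297.27 ≈ 41.441.

N ≈ 41.44 orders per year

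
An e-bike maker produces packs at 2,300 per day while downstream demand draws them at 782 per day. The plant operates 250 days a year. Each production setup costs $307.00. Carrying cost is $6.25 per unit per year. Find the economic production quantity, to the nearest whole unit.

Q* ≈ 5,394 packs

Annual demand D = 782 × 250 = 195,500.
Production build-up factor (1 − d/p) = 1 − 782/2,300 = 0.6600.
Q* = √(2DS / (H(1 − d/p))) = √(2 × 195,500 × 307 / (6.25 × 0.6600)).
= √(120,037,000 / 4.125) ≈ 5394.430.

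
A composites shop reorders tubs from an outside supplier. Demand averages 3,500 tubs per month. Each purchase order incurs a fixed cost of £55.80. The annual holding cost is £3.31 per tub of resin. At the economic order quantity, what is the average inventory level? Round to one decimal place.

Average inventory ≈ 595.0 tubs

Annual demand D = 3,500 × 12 = 42,000.
The optimal lot size = √(2DS/H) = √(2 × 42,000 × 55.8 / 3.31) ≈ 1189.99.
Average inventory = Q*/2 ≈ 1189.99 / 2 = 594.994.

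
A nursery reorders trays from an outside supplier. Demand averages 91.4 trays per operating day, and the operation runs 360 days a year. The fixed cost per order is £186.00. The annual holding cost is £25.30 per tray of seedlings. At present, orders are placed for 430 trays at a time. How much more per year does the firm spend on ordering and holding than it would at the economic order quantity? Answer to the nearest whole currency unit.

Annual demand D = 91.4 × 360 = 32,904.
EOQ = √(2DS/H) = √(2 × 32,904 × 186 / 25.3) ≈ 695.56.
Cost at Q* = (D/Q*)S + (Q*/2)H = √(2DSH) ≈ £17,597.71.
Cost at Q = 430: (32,904/430)×186 + (430/2)×25.3 = £14,232.89 + £5,439.50 = £19,672.39.
Excess = £19,672.39 − £17,597.71 = £2,074.69.

Extra cost ≈ £2,075 per year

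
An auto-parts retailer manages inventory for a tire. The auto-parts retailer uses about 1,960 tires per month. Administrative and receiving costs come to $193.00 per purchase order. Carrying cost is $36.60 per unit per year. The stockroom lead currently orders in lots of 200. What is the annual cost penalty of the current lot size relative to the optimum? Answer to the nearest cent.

Extra cost ≈ $8,128.22 per year

Annual demand D = 1,960 × 12 = 23,520.
EOQ = √(2DS/H) = √(2 × 23,520 × 193 / 36.6) ≈ 498.05.
Cost at Q* = (D/Q*)S + (Q*/2)H = √(2DSH) ≈ $18,228.58.
Cost at Q = 200: (23,520/200)×193 + (200/2)×36.6 = $22,696.80 + $3,660.00 = $26,356.80.
Excess = $26,356.80 − $18,228.58 = $8,128.22.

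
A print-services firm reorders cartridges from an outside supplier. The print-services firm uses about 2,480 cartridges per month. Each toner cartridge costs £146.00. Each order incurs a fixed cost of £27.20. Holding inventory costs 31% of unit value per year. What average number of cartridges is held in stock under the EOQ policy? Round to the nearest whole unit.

Average inventory ≈ 95 cartridges

Annual demand D = 2,480 × 12 = 29,760.
Holding cost H = 0.31 × £146.00 = £45.2600 per unit per year.
EOQ = √(2DS/H) = √(2 × 29,760 × 27.2 / 45.26) ≈ 189.13.
Average inventory = Q*/2 ≈ 189.13 / 2 = 94.565.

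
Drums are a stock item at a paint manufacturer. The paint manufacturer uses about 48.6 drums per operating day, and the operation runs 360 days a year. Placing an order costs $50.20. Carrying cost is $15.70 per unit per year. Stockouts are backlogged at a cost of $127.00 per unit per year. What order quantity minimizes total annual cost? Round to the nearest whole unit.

Q* ≈ 355 drums

Annual demand D = 48.6 × 360 = 17,496.
With planned backorders, Q* = √(2DS/H) · √((H+B)/B).
√(2DS/H) = √(2 × 17,496 × 50.2 / 15.7) = 334.493.
√((H+B)/B) = √((15.7+127)/127) = 1.0600.
Q* ≈ 354.566.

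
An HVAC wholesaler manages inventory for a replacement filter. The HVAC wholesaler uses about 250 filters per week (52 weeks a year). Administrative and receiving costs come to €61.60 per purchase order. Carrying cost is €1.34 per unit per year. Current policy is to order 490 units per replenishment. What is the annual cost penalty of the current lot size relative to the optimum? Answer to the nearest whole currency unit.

Extra cost ≈ €498 per year

Annual demand D = 250 × 52 = 13,000.
EOQ = √(2DS/H) = √(2 × 13,000 × 61.6 / 1.34) ≈ 1093.26.
Cost at Q* = (D/Q*)S + (Q*/2)H = √(2DSH) ≈ €1,464.97.
Cost at Q = 490: (13,000/490)×61.6 + (490/2)×1.34 = €1,634.29 + €328.30 = €1,962.59.
Excess = €1,962.59 − €1,464.97 = €497.61.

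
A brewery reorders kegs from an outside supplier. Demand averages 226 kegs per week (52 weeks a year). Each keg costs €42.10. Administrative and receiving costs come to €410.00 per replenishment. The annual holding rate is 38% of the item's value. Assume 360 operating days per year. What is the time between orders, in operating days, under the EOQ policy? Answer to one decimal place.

Annual demand D = 226 × 52 = 11,752.
Holding cost H = 0.38 × €42.10 = €15.9980 per unit per year.
EOQ = √(2DS/H) = √(2 × 11,752 × 410 / 15.998) ≈ 776.12.
Cycle time = Q*/D × 360 = 776.12 / 11,752 × 360 ≈ 23.775 days.

T ≈ 23.8 days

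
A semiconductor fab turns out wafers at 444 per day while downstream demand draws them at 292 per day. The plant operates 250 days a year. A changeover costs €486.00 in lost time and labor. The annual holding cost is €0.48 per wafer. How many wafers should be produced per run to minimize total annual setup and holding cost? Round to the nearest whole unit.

Q* ≈ 20,780 wafers

Annual demand D = 292 × 250 = 73,000.
Production build-up factor (1 − d/p) = 1 − 292/444 = 0.3423.
Q* = √(2DS / (H(1 − d/p))) = √(2 × 73,000 × 486 / (0.48 × 0.3423)).
= √(70,956,000 / 0.1643) ≈ 20779.909.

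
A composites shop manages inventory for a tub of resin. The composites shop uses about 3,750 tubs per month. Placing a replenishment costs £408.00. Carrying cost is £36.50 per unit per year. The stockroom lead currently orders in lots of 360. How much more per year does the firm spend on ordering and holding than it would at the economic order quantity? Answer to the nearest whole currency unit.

Annual demand D = 3,750 × 12 = 45,000.
EOQ = √(2DS/H) = √(2 × 45,000 × 408 / 36.5) ≈ 1003.01.
Cost at Q* = (D/Q*)S + (Q*/2)H = √(2DSH) ≈ £36,609.83.
Cost at Q = 360: (45,000/360)×408 + (360/2)×36.5 = £51,000.00 + £6,570.00 = £57,570.00.
Excess = £57,570.00 − £36,609.83 = £20,960.17.

Extra cost ≈ £20,960 per year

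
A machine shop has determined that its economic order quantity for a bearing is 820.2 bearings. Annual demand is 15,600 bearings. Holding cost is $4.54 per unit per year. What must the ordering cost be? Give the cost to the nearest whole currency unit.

Squaring Q* = √(2DS/H) gives Q*² = 2DS/H.
From Q* = √(2DS/H): S = Q*²H / (2D) = 820.2² × 4.54 / (2 × 15,600) = 97.8906.

S ≈ $98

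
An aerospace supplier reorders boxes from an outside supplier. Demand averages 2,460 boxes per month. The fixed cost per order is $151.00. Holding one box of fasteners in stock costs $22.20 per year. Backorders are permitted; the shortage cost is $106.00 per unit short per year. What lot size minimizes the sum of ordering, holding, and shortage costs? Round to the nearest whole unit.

Annual demand D = 2,460 × 12 = 29,520.
With planned backorders, Q* = √(2DS/H) · √((H+B)/B).
√(2DS/H) = √(2 × 29,520 × 151 / 22.2) = 633.702.
√((H+B)/B) = √((22.2+106)/106) = 1.0997.
Q* ≈ 696.909.

Q* ≈ 697 boxes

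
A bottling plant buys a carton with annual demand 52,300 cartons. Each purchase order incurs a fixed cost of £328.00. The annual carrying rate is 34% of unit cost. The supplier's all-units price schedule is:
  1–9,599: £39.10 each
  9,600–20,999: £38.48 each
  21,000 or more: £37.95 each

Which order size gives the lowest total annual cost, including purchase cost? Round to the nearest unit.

Holding cost per unit per year at price C is H = 0.34·C.
Evaluate total cost at each tier's feasible EOQ or, if the EOQ is below the tier, at the tier's minimum quantity.
EOQ at £39.10 = 1606.5 (feasible in tier 1): TC = 52,300×£39.10 + (52,300/1606.5)×328 + (1606.5/2)×0.34×£39.10 = £2,066,286.53.
EOQ at £38.48 = 1619.4 < 9600, so use break Q=9600: TC = 52,300×£38.48 + (52,300/9600.0)×328 + (9600.0/2)×0.34×£38.48 = £2,077,090.28.
EOQ at £37.95 = 1630.6 < 21000, so use break Q=21000: TC = 52,300×£37.95 + (52,300/21000.0)×328 + (21000.0/2)×0.34×£37.95 = £2,121,083.38.
Lowest total cost is £2,066,286.53 at Q = 1606.5.

Q* ≈ 1,606 cartons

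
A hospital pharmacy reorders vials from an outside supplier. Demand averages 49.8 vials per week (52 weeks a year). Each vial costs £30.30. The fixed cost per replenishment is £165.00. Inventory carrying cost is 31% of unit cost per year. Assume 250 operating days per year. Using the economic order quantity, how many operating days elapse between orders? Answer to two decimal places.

Annual demand D = 49.8 × 52 = 2,589.6.
Holding cost H = 0.31 × £30.30 = £9.3930 per unit per year.
EOQ = √(2DS/H) = √(2 × 2,589.6 × 165 / 9.393) ≈ 301.63.
Cycle time = Q*/D × 250 = 301.63 / 2,589.6 × 250 ≈ 29.119 days.

T ≈ 29.12 days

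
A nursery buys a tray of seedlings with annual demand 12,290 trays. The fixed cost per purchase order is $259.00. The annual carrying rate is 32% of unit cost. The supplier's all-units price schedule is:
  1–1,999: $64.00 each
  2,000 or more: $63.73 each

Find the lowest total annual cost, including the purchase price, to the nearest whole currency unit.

TC* ≈ $797,978

Holding cost per unit per year at price C is H = 0.32·C.
For each price level, check whether its EOQ is feasible; otherwise the best quantity at that price is the breakpoint.
EOQ at $64.00 = 557.5 (feasible in tier 1): TC = 12,290×$64.00 + (12,290/557.5)×259 + (557.5/2)×0.32×$64.00 = $797,978.41.
EOQ at $63.73 = 558.7 < 2000, so use break Q=2000: TC = 12,290×$63.73 + (12,290/2000.0)×259 + (2000.0/2)×0.32×$63.73 = $805,226.85.
Lowest total cost among the candidates is at Q = 557.5.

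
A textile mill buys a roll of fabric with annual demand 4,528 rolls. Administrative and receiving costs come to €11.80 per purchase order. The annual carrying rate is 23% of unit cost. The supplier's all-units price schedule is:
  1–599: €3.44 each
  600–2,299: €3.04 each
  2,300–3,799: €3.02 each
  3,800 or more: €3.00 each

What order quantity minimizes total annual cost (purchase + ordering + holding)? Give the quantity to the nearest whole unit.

Q* ≈ 600 rolls

Holding cost per unit per year at price C is H = 0.23·C.
Candidates are each tier's EOQ (if it falls in that tier) and each price-break quantity.
EOQ at €3.44 = 367.5 (feasible in tier 1): TC = 4,528×€3.44 + (4,528/367.5)×11.8 + (367.5/2)×0.23×€3.44 = €15,867.09.
EOQ at €3.04 = 390.9 < 600, so use break Q=600: TC = 4,528×€3.04 + (4,528/600.0)×11.8 + (600.0/2)×0.23×€3.04 = €14,063.93.
EOQ at €3.02 = 392.2 < 2300, so use break Q=2300: TC = 4,528×€3.02 + (4,528/2300.0)×11.8 + (2300.0/2)×0.23×€3.02 = €14,496.58.
EOQ at €3.00 = 393.5 < 3800, so use break Q=3800: TC = 4,528×€3.00 + (4,528/3800.0)×11.8 + (3800.0/2)×0.23×€3.00 = €14,909.06.
Lowest total cost is €14,063.93 at Q = 600.0.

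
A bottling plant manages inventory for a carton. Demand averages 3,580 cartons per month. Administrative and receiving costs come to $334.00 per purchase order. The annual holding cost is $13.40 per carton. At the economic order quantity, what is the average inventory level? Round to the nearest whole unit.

Average inventory ≈ 732 cartons

Annual demand D = 3,580 × 12 = 42,960.
EOQ = √(2DS/H) = √(2 × 42,960 × 334 / 13.4) ≈ 1463.42.
Average inventory = Q*/2 ≈ 1463.42 / 2 = 731.708.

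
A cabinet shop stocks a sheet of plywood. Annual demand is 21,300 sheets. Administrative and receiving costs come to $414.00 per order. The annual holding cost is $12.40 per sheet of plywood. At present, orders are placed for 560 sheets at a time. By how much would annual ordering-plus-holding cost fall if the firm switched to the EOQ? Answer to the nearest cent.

Extra cost ≈ $4,430.57 per year

EOQ = √(2DS/H) = √(2 × 21,300 × 414 / 12.4) ≈ 1192.60.
Cost at Q* = (D/Q*)S + (Q*/2)H = √(2DSH) ≈ $14,788.22.
Cost at Q = 560: (21,300/560)×414 + (560/2)×12.4 = $15,746.79 + $3,472.00 = $19,218.79.
Excess = $19,218.79 − $14,788.22 = $4,430.57.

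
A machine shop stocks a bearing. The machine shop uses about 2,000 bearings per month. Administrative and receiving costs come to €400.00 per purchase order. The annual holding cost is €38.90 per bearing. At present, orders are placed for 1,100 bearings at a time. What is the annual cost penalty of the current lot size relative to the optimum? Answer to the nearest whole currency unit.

Annual demand D = 2,000 × 12 = 24,000.
EOQ = √(2DS/H) = √(2 × 24,000 × 400 / 38.9) ≈ 702.55.
Cost at Q* = (D/Q*)S + (Q*/2)H = √(2DSH) ≈ €27,329.11.
Cost at Q = 1,100: (24,000/1,100)×400 + (1,100/2)×38.9 = €8,727.27 + €21,395.00 = €30,122.27.
Excess = €30,122.27 − €27,329.11 = €2,793.17.

Extra cost ≈ €2,793 per year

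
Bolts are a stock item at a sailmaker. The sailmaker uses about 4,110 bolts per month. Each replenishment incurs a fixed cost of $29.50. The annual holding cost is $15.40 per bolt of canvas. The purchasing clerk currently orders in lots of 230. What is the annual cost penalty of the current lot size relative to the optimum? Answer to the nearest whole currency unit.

Extra cost ≈ $1,403 per year

Annual demand D = 4,110 × 12 = 49,320.
EOQ = √(2DS/H) = √(2 × 49,320 × 29.5 / 15.4) ≈ 434.69.
Cost at Q* = (D/Q*)S + (Q*/2)H = √(2DSH) ≈ $6,694.19.
Cost at Q = 230: (49,320/230)×29.5 + (230/2)×15.4 = $6,325.83 + $1,771.00 = $8,096.83.
Excess = $8,096.83 − $6,694.19 = $1,402.64.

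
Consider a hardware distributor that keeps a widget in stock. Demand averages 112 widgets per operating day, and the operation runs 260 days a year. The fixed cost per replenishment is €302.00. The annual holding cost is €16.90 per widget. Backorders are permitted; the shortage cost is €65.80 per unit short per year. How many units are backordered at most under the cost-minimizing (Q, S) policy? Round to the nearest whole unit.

Annual demand D = 112 × 260 = 29,120.
With planned backorders, Q* = √(2DS/H) · √((H+B)/B).
√(2DS/H) = √(2 × 29,120 × 302 / 16.9) = 1020.166.
√((H+B)/B) = √((16.9+65.8)/65.8) = 1.1211.
Q* ≈ 1143.696.
S* = Q* · H/(H+B) = 1143.696 × 16.9/82.7 ≈ 233.718.

S* ≈ 234 widgets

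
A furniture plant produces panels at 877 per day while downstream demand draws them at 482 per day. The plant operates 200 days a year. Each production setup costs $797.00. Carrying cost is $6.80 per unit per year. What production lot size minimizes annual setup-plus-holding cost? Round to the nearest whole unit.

Q* ≈ 7,083 panels

Annual demand D = 482 × 200 = 96,400.
Production build-up factor (1 − d/p) = 1 − 482/877 = 0.4504.
Q* = √(2DS / (H(1 − d/p))) = √(2 × 96,400 × 797 / (6.8 × 0.4504)).
= √(153,661,600 / 3.0627) ≈ 7083.199.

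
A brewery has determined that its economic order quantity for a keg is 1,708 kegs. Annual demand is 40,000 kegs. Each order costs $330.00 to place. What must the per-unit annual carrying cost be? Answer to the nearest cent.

H ≈ $9.05

Squaring Q* = √(2DS/H) gives Q*² = 2DS/H.
From Q* = √(2DS/H): H = 2DS / Q*² = 2 × 40,000 × 330 / 1,708² = 9.0496.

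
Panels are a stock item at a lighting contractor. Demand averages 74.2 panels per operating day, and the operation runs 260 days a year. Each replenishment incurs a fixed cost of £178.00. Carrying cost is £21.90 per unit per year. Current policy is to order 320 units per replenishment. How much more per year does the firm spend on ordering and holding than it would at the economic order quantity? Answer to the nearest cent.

Extra cost ≈ £1,971.08 per year

Annual demand D = 74.2 × 260 = 19,292.
EOQ = √(2DS/H) = √(2 × 19,292 × 178 / 21.9) ≈ 560.00.
Cost at Q* = (D/Q*)S + (Q*/2)H = √(2DSH) ≈ £12,264.10.
Cost at Q = 320: (19,292/320)×178 + (320/2)×21.9 = £10,731.18 + £3,504.00 = £14,235.18.
Excess = £14,235.18 − £12,264.10 = £1,971.08.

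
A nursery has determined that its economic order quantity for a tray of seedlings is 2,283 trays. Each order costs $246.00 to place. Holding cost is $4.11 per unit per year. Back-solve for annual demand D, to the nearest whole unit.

D ≈ 43,540 trays per year

Squaring Q* = √(2DS/H) gives Q*² = 2DS/H.
From Q* = √(2DS/H): D = Q*²H / (2S) = 2,283² × 4.11 / (2 × 246) = 43540.012.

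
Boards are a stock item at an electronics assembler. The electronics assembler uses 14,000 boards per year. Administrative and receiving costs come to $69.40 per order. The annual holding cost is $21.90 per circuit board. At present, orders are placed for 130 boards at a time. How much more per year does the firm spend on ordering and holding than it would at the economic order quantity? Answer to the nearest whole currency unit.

Extra cost ≈ $2,374 per year

EOQ = √(2DS/H) = √(2 × 14,000 × 69.4 / 21.9) ≈ 297.88.
Cost at Q* = (D/Q*)S + (Q*/2)H = √(2DSH) ≈ $6,523.50.
Cost at Q = 130: (14,000/130)×69.4 + (130/2)×21.9 = $7,473.85 + $1,423.50 = $8,897.35.
Excess = $8,897.35 − $6,523.50 = $2,373.84.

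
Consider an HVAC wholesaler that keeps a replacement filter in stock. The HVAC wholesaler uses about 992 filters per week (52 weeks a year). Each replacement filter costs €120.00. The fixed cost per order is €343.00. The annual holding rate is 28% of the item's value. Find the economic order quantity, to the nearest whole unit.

Annual demand D = 992 × 52 = 51,584.
Holding cost H = 0.28 × €120.00 = €33.6000 per unit per year.
EOQ = √(2DS / H) = √(2 × 51,584 × 343 / 33.6).
= √(35,386,624 / 33.6) = √1,053,173.3333 ≈ 1026.242.

Q* ≈ 1,026 filters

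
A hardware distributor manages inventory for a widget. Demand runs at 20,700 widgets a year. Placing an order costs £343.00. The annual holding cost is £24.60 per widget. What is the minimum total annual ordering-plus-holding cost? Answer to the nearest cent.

Q* = √(2DS/H) = √(2 × 20,700 × 343 / 24.6) ≈ 759.77.
At Q*, ordering cost (D/Q*)S equals holding cost (Q*/2)H, each = √(DSH/2).
Minimum total = √(2DSH) = √(2 × 20,700 × 343 × 24.6) ≈ 18690.236.

TC* ≈ £18,690.24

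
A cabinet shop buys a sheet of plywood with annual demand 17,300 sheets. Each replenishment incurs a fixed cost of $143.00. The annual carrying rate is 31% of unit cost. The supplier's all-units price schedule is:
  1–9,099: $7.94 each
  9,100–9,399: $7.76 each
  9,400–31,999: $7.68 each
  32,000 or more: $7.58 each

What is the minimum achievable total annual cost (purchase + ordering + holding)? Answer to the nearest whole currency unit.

Holding cost per unit per year at price C is H = 0.31·C.
For each price level, check whether its EOQ is feasible; otherwise the best quantity at that price is the breakpoint.
EOQ at $7.94 = 1417.8 (feasible in tier 1): TC = 17,300×$7.94 + (17,300/1417.8)×143 + (1417.8/2)×0.31×$7.94 = $140,851.77.
EOQ at $7.76 = 1434.1 < 9100, so use break Q=9100: TC = 17,300×$7.76 + (17,300/9100.0)×143 + (9100.0/2)×0.31×$7.76 = $145,465.34.
EOQ at $7.68 = 1441.6 < 9400, so use break Q=9400: TC = 17,300×$7.68 + (17,300/9400.0)×143 + (9400.0/2)×0.31×$7.68 = $144,316.94.
EOQ at $7.58 = 1451.1 < 32000, so use break Q=32000: TC = 17,300×$7.58 + (17,300/32000.0)×143 + (32000.0/2)×0.31×$7.58 = $168,808.11.
Lowest total cost among the candidates is at Q = 1417.8.

TC* ≈ $140,852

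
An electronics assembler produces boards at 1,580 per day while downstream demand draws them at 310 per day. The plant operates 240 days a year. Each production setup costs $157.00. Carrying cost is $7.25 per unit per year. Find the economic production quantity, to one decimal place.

Q* ≈ 2,002.2 boards

Annual demand D = 310 × 240 = 74,400.
Production build-up factor (1 − d/p) = 1 − 310/1,580 = 0.8038.
Q* = √(2DS / (H(1 − d/p))) = √(2 × 74,400 × 157 / (7.25 × 0.8038)).
= √(23,361,600 / 5.8275) ≈ 2002.207.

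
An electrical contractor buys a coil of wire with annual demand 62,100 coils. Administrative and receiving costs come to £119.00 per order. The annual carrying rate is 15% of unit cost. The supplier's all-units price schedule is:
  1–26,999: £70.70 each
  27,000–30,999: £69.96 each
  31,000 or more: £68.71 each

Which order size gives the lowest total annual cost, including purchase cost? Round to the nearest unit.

Q* ≈ 1,181 coils

Holding cost per unit per year at price C is H = 0.15·C.
For each price level, check whether its EOQ is feasible; otherwise the best quantity at that price is the breakpoint.
EOQ at £70.70 = 1180.5 (feasible in tier 1): TC = 62,100×£70.70 + (62,100/1180.5)×119 + (1180.5/2)×0.15×£70.70 = £4,402,989.58.
EOQ at £69.96 = 1186.8 < 27000, so use break Q=27000: TC = 62,100×£69.96 + (62,100/27000.0)×119 + (27000.0/2)×0.15×£69.96 = £4,486,458.70.
EOQ at £68.71 = 1197.5 < 31000, so use break Q=31000: TC = 62,100×£68.71 + (62,100/31000.0)×119 + (31000.0/2)×0.15×£68.71 = £4,426,880.13.
Lowest total cost is £4,402,989.58 at Q = 1180.5.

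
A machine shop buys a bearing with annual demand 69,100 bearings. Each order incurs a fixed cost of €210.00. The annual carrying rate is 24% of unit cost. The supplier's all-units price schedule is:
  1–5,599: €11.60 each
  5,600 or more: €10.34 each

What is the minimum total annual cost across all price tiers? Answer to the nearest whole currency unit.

TC* ≈ €724,034

Holding cost per unit per year at price C is H = 0.24·C.
Evaluate total cost at each tier's feasible EOQ or, if the EOQ is below the tier, at the tier's minimum quantity.
EOQ at €11.60 = 3228.7 (feasible in tier 1): TC = 69,100×€11.60 + (69,100/3228.7)×210 + (3228.7/2)×0.24×€11.60 = €810,548.73.
EOQ at €10.34 = 3419.8 < 5600, so use break Q=5600: TC = 69,100×€10.34 + (69,100/5600.0)×210 + (5600.0/2)×0.24×€10.34 = €724,033.73.
Lowest total cost among the candidates is at Q = 5600.0.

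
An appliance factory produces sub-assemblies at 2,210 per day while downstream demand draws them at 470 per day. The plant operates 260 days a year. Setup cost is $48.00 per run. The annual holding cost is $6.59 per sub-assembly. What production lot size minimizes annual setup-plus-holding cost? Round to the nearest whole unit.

Q* ≈ 1,504 sub-assemblies

Annual demand D = 470 × 260 = 122,200.
Production build-up factor (1 − d/p) = 1 − 470/2,210 = 0.7873.
Q* = √(2DS / (H(1 − d/p))) = √(2 × 122,200 × 48 / (6.59 × 0.7873)).
= √(11,731,200 / 5.1885) ≈ 1503.661.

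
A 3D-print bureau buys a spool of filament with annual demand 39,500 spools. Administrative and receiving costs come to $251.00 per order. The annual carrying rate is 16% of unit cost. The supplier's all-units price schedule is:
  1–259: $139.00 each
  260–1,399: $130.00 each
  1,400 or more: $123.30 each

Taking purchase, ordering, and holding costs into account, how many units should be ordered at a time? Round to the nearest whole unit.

Holding cost per unit per year at price C is H = 0.16·C.
Evaluate total cost at each tier's feasible EOQ or, if the EOQ is below the tier, at the tier's minimum quantity.
Tier 1 ($139.00): EOQ = 944.2 exceeds tier's upper bound 259, so this tier is dominated.
EOQ at $130.00 = 976.4 (feasible in tier 2): TC = 39,500×$130.00 + (39,500/976.4)×251 + (976.4/2)×0.16×$130.00 = $5,155,308.70.
EOQ at $123.30 = 1002.6 < 1400, so use break Q=1400: TC = 39,500×$123.30 + (39,500/1400.0)×251 + (1400.0/2)×0.16×$123.30 = $4,891,241.39.
Lowest total cost is $4,891,241.39 at Q = 1400.0.

Q* ≈ 1,400 spools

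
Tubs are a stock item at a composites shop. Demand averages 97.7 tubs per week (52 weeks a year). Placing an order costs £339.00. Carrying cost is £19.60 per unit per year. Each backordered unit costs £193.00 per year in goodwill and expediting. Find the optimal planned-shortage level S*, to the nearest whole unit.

S* ≈ 41 tubs

Annual demand D = 97.7 × 52 = 5,080.4.
With planned backorders, Q* = √(2DS/H) · √((H+B)/B).
√(2DS/H) = √(2 × 5,080.4 × 339 / 19.6) = 419.214.
√((H+B)/B) = √((19.6+193)/193) = 1.0495.
Q* ≈ 439.986.
S* = Q* · H/(H+B) = 439.986 × 19.6/212.6 ≈ 40.563.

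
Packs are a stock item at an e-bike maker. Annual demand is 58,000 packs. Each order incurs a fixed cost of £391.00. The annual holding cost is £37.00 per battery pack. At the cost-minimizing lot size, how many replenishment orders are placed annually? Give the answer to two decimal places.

The optimal lot size = √(2DS/H) = √(2 × 58,000 × 391 / 37) ≈ 1107.18.
Orders per year = D / Q* = 58,000 / 1107.18 ≈ 52.386.

N ≈ 52.39 orders per year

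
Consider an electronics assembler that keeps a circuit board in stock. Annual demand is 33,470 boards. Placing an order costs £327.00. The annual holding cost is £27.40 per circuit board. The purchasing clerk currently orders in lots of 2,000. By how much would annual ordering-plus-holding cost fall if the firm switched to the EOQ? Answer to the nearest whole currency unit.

EOQ = √(2DS/H) = √(2 × 33,470 × 327 / 27.4) ≈ 893.80.
Cost at Q* = (D/Q*)S + (Q*/2)H = √(2DSH) ≈ £24,490.18.
Cost at Q = 2,000: (33,470/2,000)×327 + (2,000/2)×27.4 = £5,472.35 + £27,400.00 = £32,872.35.
Excess = £32,872.35 − £24,490.18 = £8,382.16.

Extra cost ≈ £8,382 per year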